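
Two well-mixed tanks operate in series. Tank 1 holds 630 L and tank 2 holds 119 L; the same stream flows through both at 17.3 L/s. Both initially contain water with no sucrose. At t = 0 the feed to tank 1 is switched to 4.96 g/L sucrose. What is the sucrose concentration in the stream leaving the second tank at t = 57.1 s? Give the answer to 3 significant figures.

Each tank obeys Vᵢ dCᵢ/dt = Q(Cᵢ₋₁ − Cᵢ), so τᵢ = Vᵢ/Q.
τ₁ = 630/17.3 = 36.416 s; τ₂ = 119/17.3 = 6.8786 s.
Solving the cascade with C₁(0)=C₂(0)=0 gives C₂(t) = C_in[1 − (τ₁ e^(−t/τ₁) − τ₂ e^(−t/τ₂))/(τ₁ − τ₂)].
At t = 57.1: e^(−t/τ₁) = 0.20846, e^(−t/τ₂) = 0.00024825.
C₂ = 4.96·[1 − (36.416·0.20846 − 6.8786·0.00024825)/(29.538)] = 4.96·0.74305 = 3.6855 g/L.

3.69 g/L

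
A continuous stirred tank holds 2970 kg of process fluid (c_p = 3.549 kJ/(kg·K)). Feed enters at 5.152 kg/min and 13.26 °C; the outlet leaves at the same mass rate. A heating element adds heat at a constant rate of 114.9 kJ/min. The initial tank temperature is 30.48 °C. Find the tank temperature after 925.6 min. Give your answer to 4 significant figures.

First-law balance (no shaft work): M c_p dT/dt = ṁ c_p (T_in − T) + 114.9.
τ = M/ṁ = 576.475 min; T_ss = T_in + Q̇/(ṁ c_p) = 13.26 + 114.9/(5.152·3.549) = 19.5440 °C.
T approaches T_ss exponentially: T(t) = T_ss + (T₀ − T_ss) e^(−t/τ).
T(925.6) = 19.5440 + (10.9360)·e^(−925.6/576.475) = 19.5440 + (10.9360)·0.200765 = 21.7396 °C.

21.74 °C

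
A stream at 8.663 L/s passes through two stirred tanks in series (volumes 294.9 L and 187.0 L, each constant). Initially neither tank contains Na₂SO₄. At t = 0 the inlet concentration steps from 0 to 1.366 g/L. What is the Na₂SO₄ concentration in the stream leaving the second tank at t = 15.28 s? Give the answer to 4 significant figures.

Each tank obeys Vᵢ dCᵢ/dt = Q(Cᵢ₋₁ − Cᵢ), so τᵢ = Vᵢ/Q.
τ₁ = 294.9/8.663 = 34.0413 s; τ₂ = 187.0/8.663 = 21.5861 s.
Solving the cascade with C₁(0)=C₂(0)=0 gives C₂(t) = C_in[1 − (τ₁ e^(−t/τ₁) − τ₂ e^(−t/τ₂))/(τ₁ − τ₂)].
At t = 15.28: e^(−t/τ₁) = 0.638352, e^(−t/τ₂) = 0.492695.
C₂ = 1.366·[1 − (34.0413·0.638352 − 21.5861·0.492695)/(12.4553)] = 1.366·0.109214 = 0.149186 g/L.

0.1492 g/L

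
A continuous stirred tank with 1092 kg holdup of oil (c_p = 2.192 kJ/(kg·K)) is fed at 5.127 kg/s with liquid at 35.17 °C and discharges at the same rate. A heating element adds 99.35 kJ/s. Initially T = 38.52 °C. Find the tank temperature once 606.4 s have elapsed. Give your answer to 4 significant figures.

M c_p dT/dt = ṁ c_p (T_in − T) + Q̇.
Rearrange: dT/dt = (T_ss − T)/τ with τ = M/ṁ = 212.990 s and T_ss = T_in + Q̇/(ṁ c_p) = 44.0102 °C.
Solution: T(t) = T_ss + (T₀ − T_ss) e^(−t/τ).
T(606.4) = 44.0102 + (-5.49024)·e^(−606.4/212.990) = 44.0102 + (-5.49024)·0.0580134 = 43.6917 °C.

43.69 °C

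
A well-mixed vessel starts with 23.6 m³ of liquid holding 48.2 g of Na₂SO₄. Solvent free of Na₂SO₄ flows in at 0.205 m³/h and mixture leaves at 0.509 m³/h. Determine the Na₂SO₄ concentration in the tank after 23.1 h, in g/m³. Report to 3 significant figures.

Let m(t) be the amount of Na₂SO₄. Volume: V(t) = V₀ + (Q_in − Q_out) t = 23.6 − 0.30400 t; V(23.1) = 16.578 m³.
No Na₂SO₄ enters, so dm/dt = −Q_out · (m/V).
Separate: dm/m = −Q_out dt/V(t) ⇒ ln(m/m₀) = −(Q_out/(Q_in−Q_out)) ln(V/V₀).
m = m₀ (V₀/V)^(Q_out/(Q_in−Q_out)) = 48.2 × (23.6/16.578)^(-1.6743) = 26.682 g.
C = m/V = 26.682/16.578 = 1.6095 g/m³.

1.61 g/m³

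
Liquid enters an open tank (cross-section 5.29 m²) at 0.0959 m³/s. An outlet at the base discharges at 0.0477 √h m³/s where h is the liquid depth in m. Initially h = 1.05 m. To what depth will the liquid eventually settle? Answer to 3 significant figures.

4.04 m

Unsteady balance on liquid volume: A dh/dt = Q_in − 0.0477 √h. At steady state dh/dt = 0:
Q_in = 0.0477 √h_ss ⇒ √h_ss = 0.0959/0.0477 = 2.0105.
h_ss = 2.0105² = 4.0420 m. (Since h₀ = 1.05 m < h_ss, the level will rise toward this value.)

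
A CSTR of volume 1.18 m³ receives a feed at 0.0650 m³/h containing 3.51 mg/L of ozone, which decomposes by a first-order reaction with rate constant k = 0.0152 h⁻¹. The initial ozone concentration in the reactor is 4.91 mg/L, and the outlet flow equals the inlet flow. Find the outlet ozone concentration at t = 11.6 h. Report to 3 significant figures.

3.71 mg/L

V dC/dt = Q(C_in − C) − k V C.
dC/dt = (Q/V) C_in − (Q/V + k) C; effective rate a = Q/V + k = 0.055085 + 0.0152 = 0.070285 h⁻¹.
C_ss = Q C_in/(Q + kV) = 2.7509 mg/L; C(t) = C_ss + (C₀ − C_ss) e^(−a t).
C(11.6) = 2.7509 + (2.1591)·e^(−0.070285·11.6) = 2.7509 + (2.1591)·0.44251 = 3.7063 mg/L.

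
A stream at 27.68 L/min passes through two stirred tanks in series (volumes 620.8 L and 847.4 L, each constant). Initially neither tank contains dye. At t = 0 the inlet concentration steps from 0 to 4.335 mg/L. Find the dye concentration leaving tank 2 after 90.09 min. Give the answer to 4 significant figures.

3.694 mg/L

Time constants: τᵢ = Vᵢ/Q for each well-mixed tank.
τ₁ = 620.8/27.68 = 22.4277 min; τ₂ = 847.4/27.68 = 30.6142 min.
Solving the cascade with C₁(0)=C₂(0)=0 gives C₂(t) = C_in[1 − (τ₁ e^(−t/τ₁) − τ₂ e^(−t/τ₂))/(τ₁ − τ₂)].
At t = 90.09: e^(−t/τ₁) = 0.0180087, e^(−t/τ₂) = 0.0527202.
C₂ = 4.335·[1 − (22.4277·0.0180087 − 30.6142·0.0527202)/(-8.18642)] = 4.335·0.852183 = 3.69421 mg/L.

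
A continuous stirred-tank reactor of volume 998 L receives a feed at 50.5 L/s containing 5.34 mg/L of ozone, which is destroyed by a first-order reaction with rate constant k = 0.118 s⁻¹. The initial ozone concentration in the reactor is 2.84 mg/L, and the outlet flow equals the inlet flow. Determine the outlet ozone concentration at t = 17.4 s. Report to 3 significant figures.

Accumulation = in − out − consumed: V dC/dt = Q C_in − Q C − k V C.
This is linear with rate a = Q/V + k = 0.16860 s⁻¹.
C_ss = Q C_in/(Q + kV) = 1.6027 mg/L; C(t) = C_ss + (C₀ − C_ss) e^(−a t).
C(17.4) = 1.6027 + (1.2373)·e^(−0.16860·17.4) = 1.6027 + (1.2373)·0.053202 = 1.6685 mg/L.

1.67 mg/L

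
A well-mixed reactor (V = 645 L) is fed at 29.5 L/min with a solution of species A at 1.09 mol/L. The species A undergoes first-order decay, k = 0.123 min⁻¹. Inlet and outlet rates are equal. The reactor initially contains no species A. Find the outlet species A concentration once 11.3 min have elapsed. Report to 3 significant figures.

0.252 mol/L

Species balance: V dC/dt = Q C_in − Q C − k V C.
dC/dt = (Q/V) C_in − (Q/V + k) C; effective rate a = Q/V + k = 0.045736 + 0.123 = 0.16874 min⁻¹.
C_ss = Q C_in/(Q + kV) = 0.29545 mol/L; C(t) = C_ss + (C₀ − C_ss) e^(−a t).
C(11.3) = 0.29545 + (-0.29545)·e^(−0.16874·11.3) = 0.29545 + (-0.29545)·0.14857 = 0.25155 mol/L.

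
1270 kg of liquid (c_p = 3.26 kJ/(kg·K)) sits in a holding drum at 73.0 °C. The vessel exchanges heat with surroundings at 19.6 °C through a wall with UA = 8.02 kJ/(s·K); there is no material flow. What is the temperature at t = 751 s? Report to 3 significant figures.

M c_p dT/dt = −UA(T − T_amb).
dT/dt = (T_ss − T)/τ with T_ss = T_amb = 19.600 °C, τ = M c_p/UA = 1270·3.26/8.02 = 516.23 s.
Solution: T(t) = T_ss + (T₀ − T_ss) e^(−t/τ).
T(751) = 19.600 + (53.400)·0.23346 = 32.067 °C.

32.1 °C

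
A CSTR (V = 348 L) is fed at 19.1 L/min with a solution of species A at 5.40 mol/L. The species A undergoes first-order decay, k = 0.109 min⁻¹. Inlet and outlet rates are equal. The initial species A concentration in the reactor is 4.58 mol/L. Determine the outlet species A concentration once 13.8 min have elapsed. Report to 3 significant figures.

2.10 mol/L

Species balance: V dC/dt = Q C_in − Q C − k V C.
This is linear with rate a = Q/V + k = 0.16389 min⁻¹.
C_ss = Q C_in/(Q + kV) = 1.8085 mol/L; C(t) = C_ss + (C₀ − C_ss) e^(−a t).
C(13.8) = 1.8085 + (2.7715)·e^(−0.16389·13.8) = 1.8085 + (2.7715)·0.10418 = 2.0972 mol/L.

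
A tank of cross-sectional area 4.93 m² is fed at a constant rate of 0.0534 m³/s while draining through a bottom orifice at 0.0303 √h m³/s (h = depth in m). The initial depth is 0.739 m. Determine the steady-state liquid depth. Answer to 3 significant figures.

Volume balance on the tank: A dh/dt = Q_in − 0.0303 √h. At steady state dh/dt = 0:
Q_in = 0.0303 √h_ss ⇒ √h_ss = 0.0534/0.0303 = 1.7624.
h_ss = 1.7624² = 3.1060 m. (Since h₀ = 0.739 m < h_ss, the level will rise toward this value.)

3.11 m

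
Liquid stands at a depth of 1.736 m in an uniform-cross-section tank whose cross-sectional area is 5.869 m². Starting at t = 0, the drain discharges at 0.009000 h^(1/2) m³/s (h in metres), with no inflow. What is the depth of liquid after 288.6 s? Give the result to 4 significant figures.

1.202 m

Mass balance (ρ constant): A dh/dt = −0.009000 √h.
Separate and integrate: 2(√h − √h₀) = −(0.009000/A) t.
√h = √1.736 − 0.009000·288.6/(2·5.869) = 1.31757 − 0.221281 = 1.09629.
h = 1.09629² = 1.20186 m.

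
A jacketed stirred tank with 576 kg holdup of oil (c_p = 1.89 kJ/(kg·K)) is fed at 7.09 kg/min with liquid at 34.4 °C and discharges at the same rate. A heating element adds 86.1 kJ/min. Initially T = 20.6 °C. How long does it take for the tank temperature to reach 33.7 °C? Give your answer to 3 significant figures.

84.8 min

Heat balance on the well-mixed liquid: M c_p dT/dt = ṁ c_p (T_in − T) + 86.1.
τ = M/ṁ = 81.241 min; T_ss = T_in + Q̇/(ṁ c_p) = 40.825 °C.
T(t) = T_ss + (T₀ − T_ss) e^(−t/τ). Set T = 33.7:
e^(−t/τ) = (33.7 − 40.825)/(20.6 − 40.825) = 0.35230
t = −81.241 · ln(0.35230) = 84.757 min.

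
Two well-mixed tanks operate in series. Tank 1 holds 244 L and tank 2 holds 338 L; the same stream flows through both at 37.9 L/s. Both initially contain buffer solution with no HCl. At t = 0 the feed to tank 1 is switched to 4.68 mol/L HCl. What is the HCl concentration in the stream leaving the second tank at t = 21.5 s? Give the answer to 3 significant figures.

3.60 mol/L

Species balance on tank i: dCᵢ/dt = (Cᵢ₋₁ − Cᵢ)/τᵢ with τᵢ = Vᵢ/Q.
τ₁ = 244/37.9 = 6.4380 s; τ₂ = 338/37.9 = 8.9182 s.
Tank 1: C₁ = C_in(1 − e^(−t/τ₁)). Tank 2 (τ₁ ≠ τ₂): C₂ = C_in[1 − (τ₁ e^(−t/τ₁) − τ₂ e^(−t/τ₂))/(τ₁ − τ₂)].
At t = 21.5: e^(−t/τ₁) = 0.035453, e^(−t/τ₂) = 0.089744.
C₂ = 4.68·[1 − (6.4380·0.035453 − 8.9182·0.089744)/(-2.4802)] = 4.68·0.76933 = 3.6005 mol/L.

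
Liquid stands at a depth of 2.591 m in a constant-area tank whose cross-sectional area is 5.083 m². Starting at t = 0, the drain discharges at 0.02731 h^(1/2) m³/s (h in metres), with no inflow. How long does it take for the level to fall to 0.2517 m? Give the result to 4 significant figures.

412.4 s

Unsteady balance on liquid volume: A dh/dt = −0.02731 √h.
∫ h^(−1/2) dh = −(0.02731/A) ∫ dt, giving 2√h = 2√h₀ − (0.02731/A) t.
t = 2A(√h₀ − √h)/0.02731 = 2·5.083·(√2.591 − √0.2517)/0.02731
  = 10.1660 × (1.60966 − 0.501697) / 0.02731 = 412.433 s.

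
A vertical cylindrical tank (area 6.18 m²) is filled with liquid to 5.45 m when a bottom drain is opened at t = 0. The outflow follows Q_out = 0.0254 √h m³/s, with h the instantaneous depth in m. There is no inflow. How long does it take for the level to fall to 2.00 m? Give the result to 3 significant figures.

Unsteady balance on liquid volume: A dh/dt = −0.0254 √h.
Separate and integrate: 2(√h − √h₀) = −(0.0254/A) t.
t = 2A(√h₀ − √h)/0.0254 = 2·6.18·(√5.45 − √2.00)/0.0254
  = 12.360 × (2.3345 − 1.4142) / 0.0254 = 447.84 s.

448 s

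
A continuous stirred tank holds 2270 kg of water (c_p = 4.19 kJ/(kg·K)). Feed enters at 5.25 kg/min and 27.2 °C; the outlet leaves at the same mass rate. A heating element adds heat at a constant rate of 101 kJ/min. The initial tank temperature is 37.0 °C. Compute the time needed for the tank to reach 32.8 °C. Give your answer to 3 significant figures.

710 min

First-law balance (no shaft work): M c_p dT/dt = ṁ c_p (T_in − T) + 101.
τ = M/ṁ = 432.38 min; T_ss = T_in + Q̇/(ṁ c_p) = 31.791 °C.
T(t) = T_ss + (T₀ − T_ss) e^(−t/τ). Set T = 32.8:
e^(−t/τ) = (32.8 − 31.791)/(37.0 − 31.791) = 0.19364
t = −432.38 · ln(0.19364) = 709.87 min.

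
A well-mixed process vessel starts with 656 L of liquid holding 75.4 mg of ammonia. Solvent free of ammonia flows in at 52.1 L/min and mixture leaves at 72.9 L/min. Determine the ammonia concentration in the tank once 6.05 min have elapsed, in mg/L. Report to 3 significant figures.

0.0674 mg/L

Total volume: dV/dt = Q_in − Q_out = -20.800 L/min, so V(t) = 656 − 20.800 t and V(6.05) = 530.16 L.
Solute balance: dm/dt = 0 − Q_out C = −Q_out m/V(t).
Separate: dm/m = −Q_out dt/V(t) ⇒ ln(m/m₀) = −(Q_out/(Q_in−Q_out)) ln(V/V₀).
m = m₀ (V₀/V)^(Q_out/(Q_in−Q_out)) = 75.4 × (656/530.16)^(-3.5048) = 35.743 mg.
C = m/V = 35.743/530.16 = 0.067419 mg/L.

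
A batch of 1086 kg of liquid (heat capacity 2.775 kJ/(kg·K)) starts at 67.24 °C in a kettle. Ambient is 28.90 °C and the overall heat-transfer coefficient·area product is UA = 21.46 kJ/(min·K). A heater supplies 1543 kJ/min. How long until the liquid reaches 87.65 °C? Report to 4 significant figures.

131.6 min

M c_p dT/dt = −UA(T − T_amb) + Q̇.
τ = M c_p/UA = 140.431 min; T_ss = T_amb + Q̇/UA = 28.90 + 1543/21.46 = 100.801 °C.
T(t) = T_ss + (T₀ − T_ss)e^(−t/τ); set T = 87.65:
t = −τ ln[(T − T_ss)/(T₀ − T_ss)] = −140.431 · ln(0.391857) = 131.564 min.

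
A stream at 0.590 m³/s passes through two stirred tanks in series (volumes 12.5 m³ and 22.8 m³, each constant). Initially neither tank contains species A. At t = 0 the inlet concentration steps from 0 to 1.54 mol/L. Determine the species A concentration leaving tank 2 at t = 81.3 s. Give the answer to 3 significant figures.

1.16 mol/L

Each tank obeys Vᵢ dCᵢ/dt = Q(Cᵢ₋₁ − Cᵢ), so τᵢ = Vᵢ/Q.
τ₁ = 12.5/0.590 = 21.186 s; τ₂ = 22.8/0.590 = 38.644 s.
Solving the cascade with C₁(0)=C₂(0)=0 gives C₂(t) = C_in[1 − (τ₁ e^(−t/τ₁) − τ₂ e^(−t/τ₂))/(τ₁ − τ₂)].
At t = 81.3: e^(−t/τ₁) = 0.021550, e^(−t/τ₂) = 0.12199.
C₂ = 1.54·[1 − (21.186·0.021550 − 38.644·0.12199)/(-17.458)] = 1.54·0.75612 = 1.1644 mol/L.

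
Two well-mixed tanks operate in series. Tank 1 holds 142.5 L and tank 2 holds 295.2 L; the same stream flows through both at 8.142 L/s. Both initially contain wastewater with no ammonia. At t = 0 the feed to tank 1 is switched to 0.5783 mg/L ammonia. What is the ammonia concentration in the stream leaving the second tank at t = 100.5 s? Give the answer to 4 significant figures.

0.5101 mg/L

Species balance on tank i: dCᵢ/dt = (Cᵢ₋₁ − Cᵢ)/τᵢ with τᵢ = Vᵢ/Q.
τ₁ = 142.5/8.142 = 17.5018 s; τ₂ = 295.2/8.142 = 36.2564 s.
Tank 1: C₁ = C_in(1 − e^(−t/τ₁)). Tank 2 (τ₁ ≠ τ₂): C₂ = C_in[1 − (τ₁ e^(−t/τ₁) − τ₂ e^(−t/τ₂))/(τ₁ − τ₂)].
At t = 100.5: e^(−t/τ₁) = 0.00320753, e^(−t/τ₂) = 0.0625418.
C₂ = 0.5783·[1 − (17.5018·0.00320753 − 36.2564·0.0625418)/(-18.7546)] = 0.5783·0.882087 = 0.510111 mg/L.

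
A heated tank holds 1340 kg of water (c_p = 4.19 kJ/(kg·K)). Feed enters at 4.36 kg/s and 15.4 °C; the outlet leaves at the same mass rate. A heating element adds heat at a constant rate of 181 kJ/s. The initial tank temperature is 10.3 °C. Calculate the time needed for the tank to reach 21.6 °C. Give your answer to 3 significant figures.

430 s

Unsteady energy balance on the tank contents: M c_p dT/dt = ṁ c_p (T_in − T) + 181.
τ = M/ṁ = 307.34 s; T_ss = T_in + Q̇/(ṁ c_p) = 25.308 °C.
T(t) = T_ss + (T₀ − T_ss) e^(−t/τ). Set T = 21.6:
e^(−t/τ) = (21.6 − 25.308)/(10.3 − 25.308) = 0.24706
t = −307.34 · ln(0.24706) = 429.70 s.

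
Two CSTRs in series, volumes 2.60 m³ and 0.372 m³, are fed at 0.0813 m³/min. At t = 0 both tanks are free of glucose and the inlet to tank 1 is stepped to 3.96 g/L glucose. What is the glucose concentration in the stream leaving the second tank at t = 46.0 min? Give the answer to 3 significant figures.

2.86 g/L

Each tank obeys Vᵢ dCᵢ/dt = Q(Cᵢ₋₁ − Cᵢ), so τᵢ = Vᵢ/Q.
τ₁ = 2.60/0.0813 = 31.980 min; τ₂ = 0.372/0.0813 = 4.5756 min.
Solving the cascade with C₁(0)=C₂(0)=0 gives C₂(t) = C_in[1 − (τ₁ e^(−t/τ₁) − τ₂ e^(−t/τ₂))/(τ₁ − τ₂)].
At t = 46.0: e^(−t/τ₁) = 0.23731, e^(−t/τ₂) = 4.3047e-05.
C₂ = 3.96·[1 − (31.980·0.23731 − 4.5756·4.3047e-05)/(27.405)] = 3.96·0.72307 = 2.8634 g/L.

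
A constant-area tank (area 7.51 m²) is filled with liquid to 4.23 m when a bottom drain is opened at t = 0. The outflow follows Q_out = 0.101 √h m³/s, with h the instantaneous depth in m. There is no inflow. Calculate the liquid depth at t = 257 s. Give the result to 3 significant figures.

0.108 m

Volume balance on the tank: A dh/dt = −0.101 √h.
This is separable: 2 d(√h)/dt = −0.101/A, so √h = √h₀ − (0.101/(2A)) t.
√h = √4.23 − 0.101·257/(2·7.51) = 2.0567 − 1.7282 = 0.32853.
h = 0.32853² = 0.10793 m.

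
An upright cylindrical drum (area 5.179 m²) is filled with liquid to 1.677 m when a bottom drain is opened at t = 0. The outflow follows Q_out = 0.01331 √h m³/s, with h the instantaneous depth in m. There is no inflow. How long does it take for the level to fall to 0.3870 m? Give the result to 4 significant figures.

523.7 s

A dh/dt = −Q_out = −0.01331 √h.
This is separable: 2 d(√h)/dt = −0.01331/A, so √h = √h₀ − (0.01331/(2A)) t.
t = 2A(√h₀ − √h)/0.01331 = 2·5.179·(√1.677 − √0.3870)/0.01331
  = 10.3580 × (1.29499 − 0.622093) / 0.01331 = 523.657 s.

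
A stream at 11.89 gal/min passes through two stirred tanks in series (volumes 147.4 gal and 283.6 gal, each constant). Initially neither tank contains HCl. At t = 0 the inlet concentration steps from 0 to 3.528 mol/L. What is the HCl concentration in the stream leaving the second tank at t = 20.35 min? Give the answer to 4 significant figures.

Time constants: τᵢ = Vᵢ/Q for each well-mixed tank.
τ₁ = 147.4/11.89 = 12.3970 min; τ₂ = 283.6/11.89 = 23.8520 min.
Solving the cascade with C₁(0)=C₂(0)=0 gives C₂(t) = C_in[1 − (τ₁ e^(−t/τ₁) − τ₂ e^(−t/τ₂))/(τ₁ − τ₂)].
At t = 20.35: e^(−t/τ₁) = 0.193684, e^(−t/τ₂) = 0.426058.
C₂ = 3.528·[1 − (12.3970·0.193684 − 23.8520·0.426058)/(-11.4550)] = 3.528·0.322458 = 1.13763 mol/L.

1.138 mol/L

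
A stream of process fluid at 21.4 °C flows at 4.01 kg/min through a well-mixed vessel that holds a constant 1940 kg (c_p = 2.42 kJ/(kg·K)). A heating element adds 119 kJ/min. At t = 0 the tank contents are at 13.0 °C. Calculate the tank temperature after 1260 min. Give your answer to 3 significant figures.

M c_p dT/dt = ṁ c_p (T_in − T) + Q̇.
τ = M/ṁ = 483.79 min; T_ss = T_in + Q̇/(ṁ c_p) = 21.4 + 119/(4.01·2.42) = 33.663 °C.
This is linear first-order; T(t) = T_ss + (T₀ − T_ss) e^(−t/τ).
T(1260) = 33.663 + (-20.663)·e^(−1260/483.79) = 33.663 + (-20.663)·0.073945 = 32.135 °C.

32.1 °C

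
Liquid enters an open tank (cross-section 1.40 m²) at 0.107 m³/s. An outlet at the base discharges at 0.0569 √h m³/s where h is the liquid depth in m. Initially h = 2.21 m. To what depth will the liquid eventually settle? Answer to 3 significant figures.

Volume balance on the tank: A dh/dt = Q_in − 0.0569 √h. At steady state dh/dt = 0:
Q_in = 0.0569 √h_ss ⇒ √h_ss = 0.107/0.0569 = 1.8805.
h_ss = 1.8805² = 3.5363 m. (Since h₀ = 2.21 m < h_ss, the level will rise toward this value.)

3.54 m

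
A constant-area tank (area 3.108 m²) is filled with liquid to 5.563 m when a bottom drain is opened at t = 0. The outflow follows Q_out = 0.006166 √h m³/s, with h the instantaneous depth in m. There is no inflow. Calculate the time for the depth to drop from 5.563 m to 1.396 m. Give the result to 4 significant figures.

With no inflow, A dh/dt = −0.006166 √h.
This is separable: 2 d(√h)/dt = −0.006166/A, so √h = √h₀ − (0.006166/(2A)) t.
t = 2A(√h₀ − √h)/0.006166 = 2·3.108·(√5.563 − √1.396)/0.006166
  = 6.21600 × (2.35860 − 1.18152) / 0.006166 = 1186.62 s.

1187 s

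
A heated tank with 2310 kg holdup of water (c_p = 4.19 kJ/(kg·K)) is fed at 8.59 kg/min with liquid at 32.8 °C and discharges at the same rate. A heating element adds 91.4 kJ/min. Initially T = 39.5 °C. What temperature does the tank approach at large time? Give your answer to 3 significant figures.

M c_p dT/dt = ṁ c_p (T_in − T) + Q̇.
At steady state dT/dt = 0 ⇒ T_ss = T_in + Q̇/(ṁ c_p) = 32.8 + 91.4/(8.59·4.19) = 35.339 °C.

35.3 °C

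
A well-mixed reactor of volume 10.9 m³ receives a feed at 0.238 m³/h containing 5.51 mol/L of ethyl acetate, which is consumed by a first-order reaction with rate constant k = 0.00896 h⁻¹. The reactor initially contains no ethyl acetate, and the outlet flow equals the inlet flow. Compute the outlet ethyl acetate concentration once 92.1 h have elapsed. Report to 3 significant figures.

3.68 mol/L

Species balance: V dC/dt = Q C_in − Q C − k V C.
dC/dt = (Q/V) C_in − (Q/V + k) C; effective rate a = Q/V + k = 0.021835 + 0.00896 = 0.030795 h⁻¹.
C_ss = Q C_in/(Q + kV) = 3.9068 mol/L; C(t) = C_ss + (C₀ − C_ss) e^(−a t).
C(92.1) = 3.9068 + (-3.9068)·e^(−0.030795·92.1) = 3.9068 + (-3.9068)·0.058648 = 3.6777 mol/L.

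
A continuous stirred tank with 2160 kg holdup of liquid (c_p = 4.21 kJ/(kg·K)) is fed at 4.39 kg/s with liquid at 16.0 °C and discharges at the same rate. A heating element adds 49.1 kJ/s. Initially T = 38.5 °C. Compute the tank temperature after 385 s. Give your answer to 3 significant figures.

Unsteady energy balance on the tank contents: M c_p dT/dt = ṁ c_p (T_in − T) + 49.1.
Rearrange: dT/dt = (T_ss − T)/τ with τ = M/ṁ = 492.03 s and T_ss = T_in + Q̇/(ṁ c_p) = 18.657 °C.
This is linear first-order; T(t) = T_ss + (T₀ − T_ss) e^(−t/τ).
T(385) = 18.657 + (19.843)·e^(−385/492.03) = 18.657 + (19.843)·0.45727 = 27.730 °C.

27.7 °C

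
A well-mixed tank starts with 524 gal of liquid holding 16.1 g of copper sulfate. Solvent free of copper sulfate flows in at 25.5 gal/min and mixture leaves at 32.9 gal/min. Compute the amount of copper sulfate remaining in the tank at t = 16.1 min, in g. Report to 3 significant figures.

5.11 g

Let m(t) be the amount of copper sulfate. Volume: V(t) = V₀ + (Q_in − Q_out) t = 524 − 7.4000 t; V(16.1) = 404.86 gal.
No copper sulfate enters, so dm/dt = −Q_out · (m/V).
dm/m = −Q_out dt/(V₀ − 7.4000 t); integrating gives ln(m/m₀) = −(Q_out/(Q_in−Q_out)) ln(V/V₀).
m = m₀ (V₀/V)^(Q_out/(Q_in−Q_out)) = 16.1 × (524/404.86)^(-4.4459) = 5.1140 g.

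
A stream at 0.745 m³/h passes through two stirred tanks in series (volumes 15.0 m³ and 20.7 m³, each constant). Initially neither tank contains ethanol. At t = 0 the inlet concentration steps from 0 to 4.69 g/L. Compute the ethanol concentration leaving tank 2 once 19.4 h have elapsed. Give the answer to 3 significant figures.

Species balance on tank i: dCᵢ/dt = (Cᵢ₋₁ − Cᵢ)/τᵢ with τᵢ = Vᵢ/Q.
τ₁ = 15.0/0.745 = 20.134 h; τ₂ = 20.7/0.745 = 27.785 h.
Solving the cascade with C₁(0)=C₂(0)=0 gives C₂(t) = C_in[1 − (τ₁ e^(−t/τ₁) − τ₂ e^(−t/τ₂))/(τ₁ − τ₂)].
At t = 19.4: e^(−t/τ₁) = 0.38154, e^(−t/τ₂) = 0.49747.
C₂ = 4.69·[1 − (20.134·0.38154 − 27.785·0.49747)/(-7.6510)] = 4.69·0.19744 = 0.92601 g/L.

0.926 g/L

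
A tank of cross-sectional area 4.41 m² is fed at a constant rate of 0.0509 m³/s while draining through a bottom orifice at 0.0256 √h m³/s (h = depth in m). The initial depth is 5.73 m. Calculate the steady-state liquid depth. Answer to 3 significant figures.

Mass balance (ρ constant): A dh/dt = Q_in − 0.0256 √h. At steady state dh/dt = 0:
Q_in = 0.0256 √h_ss ⇒ √h_ss = 0.0509/0.0256 = 1.9883.
h_ss = 1.9883² = 3.9533 m. (Since h₀ = 5.73 m > h_ss, the level will fall toward this value.)

3.95 m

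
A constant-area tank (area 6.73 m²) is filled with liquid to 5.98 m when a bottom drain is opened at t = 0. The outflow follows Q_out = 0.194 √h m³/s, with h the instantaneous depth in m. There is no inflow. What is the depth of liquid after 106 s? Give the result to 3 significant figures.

With no inflow, A dh/dt = −0.194 √h.
This is separable: 2 d(√h)/dt = −0.194/A, so √h = √h₀ − (0.194/(2A)) t.
√h = √5.98 − 0.194·106/(2·6.73) = 2.4454 − 1.5278 = 0.91762.
h = 0.91762² = 0.84202 m.

0.842 m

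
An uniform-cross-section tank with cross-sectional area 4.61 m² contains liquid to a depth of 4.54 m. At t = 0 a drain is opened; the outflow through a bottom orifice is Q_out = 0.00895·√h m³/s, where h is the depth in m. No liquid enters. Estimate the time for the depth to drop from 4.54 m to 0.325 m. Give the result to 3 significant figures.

Accumulation of liquid (constant cross-section A): A dh/dt = −0.00895 √h.
∫ h^(−1/2) dh = −(0.00895/A) ∫ dt, giving 2√h = 2√h₀ − (0.00895/A) t.
t = 2A(√h₀ − √h)/0.00895 = 2·4.61·(√4.54 − √0.325)/0.00895
  = 9.2200 × (2.1307 − 0.57009) / 0.00895 = 1607.7 s.

1610 s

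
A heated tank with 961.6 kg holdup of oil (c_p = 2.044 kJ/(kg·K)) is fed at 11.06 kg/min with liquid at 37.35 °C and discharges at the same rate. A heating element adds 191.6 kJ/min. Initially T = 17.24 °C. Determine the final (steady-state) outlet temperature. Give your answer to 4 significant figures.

45.83 °C

M c_p dT/dt = ṁ c_p (T_in − T) + Q̇.
At steady state dT/dt = 0 ⇒ T_ss = T_in + Q̇/(ṁ c_p) = 37.35 + 191.6/(11.06·2.044) = 45.8254 °C.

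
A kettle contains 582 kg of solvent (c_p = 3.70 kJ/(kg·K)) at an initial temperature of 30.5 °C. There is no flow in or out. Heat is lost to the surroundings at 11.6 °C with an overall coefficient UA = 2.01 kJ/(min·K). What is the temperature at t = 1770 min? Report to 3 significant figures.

15.2 °C

M c_p dT/dt = −UA(T − T_amb).
dT/dt = (T_ss − T)/τ with T_ss = T_amb = 11.600 °C, τ = M c_p/UA = 582·3.70/2.01 = 1071.3 min.
This is linear first-order; T(t) = T_ss + (T₀ − T_ss) e^(−t/τ).
T(1770) = 11.600 + (18.900)·0.19164 = 15.222 °C.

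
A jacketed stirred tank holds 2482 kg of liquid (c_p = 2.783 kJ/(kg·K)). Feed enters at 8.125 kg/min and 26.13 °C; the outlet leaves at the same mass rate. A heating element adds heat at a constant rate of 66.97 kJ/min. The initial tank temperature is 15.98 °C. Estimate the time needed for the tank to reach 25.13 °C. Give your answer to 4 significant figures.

365.6 min

M c_p dT/dt = ṁ c_p (T_in − T) + Q̇.
τ = M/ṁ = 305.477 min; T_ss = T_in + Q̇/(ṁ c_p) = 29.0917 °C.
T(t) = T_ss + (T₀ − T_ss) e^(−t/τ). Set T = 25.13:
e^(−t/τ) = (25.13 − 29.0917)/(15.98 − 29.0917) = 0.302151
t = −305.477 · ln(0.302151) = 365.604 min.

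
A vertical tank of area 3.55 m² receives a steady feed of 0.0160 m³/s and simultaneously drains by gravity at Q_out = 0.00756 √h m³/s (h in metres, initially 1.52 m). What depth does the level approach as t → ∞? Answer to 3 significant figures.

4.48 m

Mass balance (ρ constant): A dh/dt = Q_in − 0.00756 √h. At steady state dh/dt = 0:
Q_in = 0.00756 √h_ss ⇒ √h_ss = 0.0160/0.00756 = 2.1164.
h_ss = 2.1164² = 4.4792 m. (Since h₀ = 1.52 m < h_ss, the level will rise toward this value.)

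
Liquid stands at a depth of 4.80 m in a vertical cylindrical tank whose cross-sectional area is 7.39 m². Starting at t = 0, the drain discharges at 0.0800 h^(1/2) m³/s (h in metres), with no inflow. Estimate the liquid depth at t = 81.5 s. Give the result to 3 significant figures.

3.06 m

Accumulation of liquid (constant cross-section A): A dh/dt = −0.0800 √h.
∫ h^(−1/2) dh = −(0.0800/A) ∫ dt, giving 2√h = 2√h₀ − (0.0800/A) t.
√h = √4.80 − 0.0800·81.5/(2·7.39) = 2.1909 − 0.44114 = 1.7498.
h = 1.7498² = 3.0616 m.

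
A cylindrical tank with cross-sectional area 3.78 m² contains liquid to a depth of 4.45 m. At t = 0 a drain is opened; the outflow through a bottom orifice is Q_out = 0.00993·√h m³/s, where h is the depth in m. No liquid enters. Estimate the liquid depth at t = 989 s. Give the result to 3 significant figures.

Volume balance on the tank: A dh/dt = −0.00993 √h.
∫ h^(−1/2) dh = −(0.00993/A) ∫ dt, giving 2√h = 2√h₀ − (0.00993/A) t.
√h = √4.45 − 0.00993·989/(2·3.78) = 2.1095 − 1.2990 = 0.81046.
h = 0.81046² = 0.65684 m.

0.657 m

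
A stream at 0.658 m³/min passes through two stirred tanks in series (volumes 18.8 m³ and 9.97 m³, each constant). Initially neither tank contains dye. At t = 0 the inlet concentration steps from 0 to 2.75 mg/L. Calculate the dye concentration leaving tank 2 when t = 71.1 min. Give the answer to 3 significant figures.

2.29 mg/L

Each tank obeys Vᵢ dCᵢ/dt = Q(Cᵢ₋₁ − Cᵢ), so τᵢ = Vᵢ/Q.
τ₁ = 18.8/0.658 = 28.571 min; τ₂ = 9.97/0.658 = 15.152 min.
Tank 1: C₁ = C_in(1 − e^(−t/τ₁)). Tank 2 (τ₁ ≠ τ₂): C₂ = C_in[1 − (τ₁ e^(−t/τ₁) − τ₂ e^(−t/τ₂))/(τ₁ − τ₂)].
At t = 71.1: e^(−t/τ₁) = 0.083034, e^(−t/τ₂) = 0.0091641.
C₂ = 2.75·[1 − (28.571·0.083034 − 15.152·0.0091641)/(13.419)] = 2.75·0.83356 = 2.2923 mg/L.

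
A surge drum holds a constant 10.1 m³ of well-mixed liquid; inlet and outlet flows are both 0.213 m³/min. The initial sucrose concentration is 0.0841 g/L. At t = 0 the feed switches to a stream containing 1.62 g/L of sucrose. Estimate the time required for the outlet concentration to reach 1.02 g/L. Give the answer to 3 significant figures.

Species balance: V dC/dt = Q(C_in − C) ⇒ τ = V/Q = 47.418 min.
C(t) = C_in + (C₀ − C_in) e^(−t/τ). Set C = 1.02 and solve for t:
e^(−t/τ) = (C − C_in)/(C₀ − C_in) = (1.02 − 1.62)/(0.0841 − 1.62) = 0.39065
t = −τ ln(…) = 47.418 × 0.93994 = 44.570 min.

44.6 min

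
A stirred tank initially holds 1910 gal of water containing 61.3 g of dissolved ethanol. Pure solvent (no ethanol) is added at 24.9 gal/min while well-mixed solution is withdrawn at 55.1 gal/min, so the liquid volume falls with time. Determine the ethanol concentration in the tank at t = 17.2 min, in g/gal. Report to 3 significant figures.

0.0247 g/gal

Total volume: dV/dt = Q_in − Q_out = -30.200 gal/min, so V(t) = 1910 − 30.200 t and V(17.2) = 1390.6 gal.
No ethanol enters, so dm/dt = −Q_out · (m/V).
dm/m = −Q_out dt/(V₀ − 30.200 t); integrating gives ln(m/m₀) = −(Q_out/(Q_in−Q_out)) ln(V/V₀).
m = m₀ (V₀/V)^(Q_out/(Q_in−Q_out)) = 61.3 × (1910/1390.6)^(-1.8245) = 34.353 g.
C = m/V = 34.353/1390.6 = 0.024704 g/gal.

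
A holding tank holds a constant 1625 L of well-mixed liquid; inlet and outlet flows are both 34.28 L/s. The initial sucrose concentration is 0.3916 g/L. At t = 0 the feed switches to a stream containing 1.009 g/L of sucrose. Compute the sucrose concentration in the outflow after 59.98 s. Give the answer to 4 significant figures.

0.8348 g/L

Unsteady species balance (constant V, well mixed): V dC/dt = Q(C_in − C).
Rewrite as dC/dt + C/τ = C_in/τ, τ = V/Q = 47.4037 s.
Solution: C(t) = C_in + (C₀ − C_in) e^(−t/τ).
C(59.98) = 1.009 + (0.3916 − 1.009)·e^(−59.98/47.4037) = 1.009 + (-0.617400)·0.282154 = 0.834798 g/L.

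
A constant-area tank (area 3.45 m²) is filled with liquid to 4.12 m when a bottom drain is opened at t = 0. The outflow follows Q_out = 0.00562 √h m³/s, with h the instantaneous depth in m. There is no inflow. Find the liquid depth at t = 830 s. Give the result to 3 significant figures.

1.83 m

Volume balance on the tank: A dh/dt = −0.00562 √h.
∫ h^(−1/2) dh = −(0.00562/A) ∫ dt, giving 2√h = 2√h₀ − (0.00562/A) t.
√h = √4.12 − 0.00562·830/(2·3.45) = 2.0298 − 0.67603 = 1.3537.
h = 1.3537² = 1.8326 m.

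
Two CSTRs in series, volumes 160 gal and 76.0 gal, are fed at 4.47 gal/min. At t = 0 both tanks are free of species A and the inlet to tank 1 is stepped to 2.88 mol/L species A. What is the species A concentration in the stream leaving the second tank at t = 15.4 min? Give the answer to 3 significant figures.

Time constants: τᵢ = Vᵢ/Q for each well-mixed tank.
τ₁ = 160/4.47 = 35.794 min; τ₂ = 76.0/4.47 = 17.002 min.
Tank 1: C₁ = C_in(1 − e^(−t/τ₁)). Tank 2 (τ₁ ≠ τ₂): C₂ = C_in[1 − (τ₁ e^(−t/τ₁) − τ₂ e^(−t/τ₂))/(τ₁ − τ₂)].
At t = 15.4: e^(−t/τ₁) = 0.65035, e^(−t/τ₂) = 0.40423.
C₂ = 2.88·[1 − (35.794·0.65035 − 17.002·0.40423)/(18.792)] = 2.88·0.12696 = 0.36566 mol/L.

0.366 mol/L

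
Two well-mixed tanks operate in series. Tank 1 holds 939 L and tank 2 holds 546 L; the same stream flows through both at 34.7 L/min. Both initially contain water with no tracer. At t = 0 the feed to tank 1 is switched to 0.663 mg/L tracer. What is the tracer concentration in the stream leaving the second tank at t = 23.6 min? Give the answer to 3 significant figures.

Each tank obeys Vᵢ dCᵢ/dt = Q(Cᵢ₋₁ − Cᵢ), so τᵢ = Vᵢ/Q.
τ₁ = 939/34.7 = 27.061 min; τ₂ = 546/34.7 = 15.735 min.
Tank 1: C₁ = C_in(1 − e^(−t/τ₁)). Tank 2 (τ₁ ≠ τ₂): C₂ = C_in[1 − (τ₁ e^(−t/τ₁) − τ₂ e^(−t/τ₂))/(τ₁ − τ₂)].
At t = 23.6: e^(−t/τ₁) = 0.41806, e^(−t/τ₂) = 0.22316.
C₂ = 0.663·[1 − (27.061·0.41806 − 15.735·0.22316)/(11.326)] = 0.663·0.31116 = 0.20630 mg/L.

0.206 mg/L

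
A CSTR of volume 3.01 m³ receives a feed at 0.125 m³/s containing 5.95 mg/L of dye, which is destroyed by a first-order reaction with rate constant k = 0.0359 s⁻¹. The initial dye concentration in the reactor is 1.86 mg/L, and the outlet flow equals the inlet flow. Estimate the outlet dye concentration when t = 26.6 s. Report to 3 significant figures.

3.02 mg/L

Accumulation = in − out − consumed: V dC/dt = Q C_in − Q C − k V C.
dC/dt = (Q/V) C_in − (Q/V + k) C; effective rate a = Q/V + k = 0.041528 + 0.0359 = 0.077428 s⁻¹.
C_ss = Q C_in/(Q + kV) = 3.1913 mg/L; C(t) = C_ss + (C₀ − C_ss) e^(−a t).
C(26.6) = 3.1913 + (-1.3313)·e^(−0.077428·26.6) = 3.1913 + (-1.3313)·0.12751 = 3.0215 mg/L.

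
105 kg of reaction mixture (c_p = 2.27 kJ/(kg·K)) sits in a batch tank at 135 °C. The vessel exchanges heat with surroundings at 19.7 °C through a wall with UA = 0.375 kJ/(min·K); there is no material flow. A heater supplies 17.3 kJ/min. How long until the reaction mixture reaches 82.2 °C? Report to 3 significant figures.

Heat balance on the well-mixed liquid: M c_p dT/dt = −UA(T − T_amb) + Q̇.
τ = M c_p/UA = 635.60 min; T_ss = T_amb + Q̇/UA = 19.7 + 17.3/0.375 = 65.833 °C.
T(t) = T_ss + (T₀ − T_ss)e^(−t/τ); set T = 82.2:
t = −τ ln[(T − T_ss)/(T₀ − T_ss)] = −635.60 · ln(0.23663) = 916.07 min.

916 min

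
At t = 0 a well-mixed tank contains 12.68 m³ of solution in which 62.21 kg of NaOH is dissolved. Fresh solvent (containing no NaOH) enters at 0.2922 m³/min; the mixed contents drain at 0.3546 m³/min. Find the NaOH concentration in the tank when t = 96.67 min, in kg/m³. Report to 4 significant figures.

0.2385 kg/m³

Let m(t) be the amount of NaOH. Volume: V(t) = V₀ + (Q_in − Q_out) t = 12.68 − 0.0624000 t; V(96.67) = 6.64779 m³.
No NaOH enters, so dm/dt = −Q_out · (m/V).
Separate: dm/m = −Q_out dt/V(t) ⇒ ln(m/m₀) = −(Q_out/(Q_in−Q_out)) ln(V/V₀).
m = m₀ (V₀/V)^(Q_out/(Q_in−Q_out)) = 62.21 × (12.68/6.64779)^(-5.68269) = 1.58561 kg.
C = m/V = 1.58561/6.64779 = 0.238516 kg/m³.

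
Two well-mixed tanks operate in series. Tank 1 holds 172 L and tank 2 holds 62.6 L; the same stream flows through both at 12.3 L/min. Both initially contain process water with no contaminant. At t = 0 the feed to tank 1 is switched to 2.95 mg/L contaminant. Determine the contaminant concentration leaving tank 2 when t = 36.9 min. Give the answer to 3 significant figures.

2.62 mg/L

Each tank obeys Vᵢ dCᵢ/dt = Q(Cᵢ₋₁ − Cᵢ), so τᵢ = Vᵢ/Q.
τ₁ = 172/12.3 = 13.984 min; τ₂ = 62.6/12.3 = 5.0894 min.
Solving the cascade with C₁(0)=C₂(0)=0 gives C₂(t) = C_in[1 − (τ₁ e^(−t/τ₁) − τ₂ e^(−t/τ₂))/(τ₁ − τ₂)].
At t = 36.9: e^(−t/τ₁) = 0.071448, e^(−t/τ₂) = 0.00070995.
C₂ = 2.95·[1 − (13.984·0.071448 − 5.0894·0.00070995)/(8.8943)] = 2.95·0.88807 = 2.6198 mg/L.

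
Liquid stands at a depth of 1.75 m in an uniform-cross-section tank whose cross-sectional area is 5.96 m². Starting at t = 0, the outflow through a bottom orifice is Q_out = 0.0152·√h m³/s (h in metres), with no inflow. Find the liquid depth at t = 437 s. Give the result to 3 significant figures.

0.586 m

Unsteady balance on liquid volume: A dh/dt = −0.0152 √h.
∫ h^(−1/2) dh = −(0.0152/A) ∫ dt, giving 2√h = 2√h₀ − (0.0152/A) t.
√h = √1.75 − 0.0152·437/(2·5.96) = 1.3229 − 0.55725 = 0.76563.
h = 0.76563² = 0.58619 m.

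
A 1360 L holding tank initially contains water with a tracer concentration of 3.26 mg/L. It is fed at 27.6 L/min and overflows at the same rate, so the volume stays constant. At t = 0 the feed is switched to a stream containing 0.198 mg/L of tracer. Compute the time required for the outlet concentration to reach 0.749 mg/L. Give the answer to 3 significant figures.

Accumulation = in − out for the solute gives V dC/dt = Q(C_in − C), so τ = V/Q = 49.275 min.
C(t) = C_in + (C₀ − C_in) e^(−t/τ). Set C = 0.749 and solve for t:
e^(−t/τ) = (C − C_in)/(C₀ − C_in) = (0.749 − 0.198)/(3.26 − 0.198) = 0.17995
t = −τ ln(…) = 49.275 × 1.7151 = 84.512 min.

84.5 min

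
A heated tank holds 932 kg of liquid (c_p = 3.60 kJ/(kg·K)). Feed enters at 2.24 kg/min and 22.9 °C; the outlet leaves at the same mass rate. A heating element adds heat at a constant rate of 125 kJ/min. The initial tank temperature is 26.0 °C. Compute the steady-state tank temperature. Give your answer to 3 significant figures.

38.4 °C

M c_p dT/dt = ṁ c_p (T_in − T) + Q̇.
At steady state dT/dt = 0 ⇒ T_ss = T_in + Q̇/(ṁ c_p) = 22.9 + 125/(2.24·3.60) = 38.401 °C.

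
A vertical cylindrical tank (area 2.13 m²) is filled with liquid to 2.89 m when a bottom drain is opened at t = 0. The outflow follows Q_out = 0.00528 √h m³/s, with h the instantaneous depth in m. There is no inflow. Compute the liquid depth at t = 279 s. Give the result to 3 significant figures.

1.83 m

With no inflow, A dh/dt = −0.00528 √h.
∫ h^(−1/2) dh = −(0.00528/A) ∫ dt, giving 2√h = 2√h₀ − (0.00528/A) t.
√h = √2.89 − 0.00528·279/(2·2.13) = 1.7000 − 0.34580 = 1.3542.
h = 1.3542² = 1.8339 m.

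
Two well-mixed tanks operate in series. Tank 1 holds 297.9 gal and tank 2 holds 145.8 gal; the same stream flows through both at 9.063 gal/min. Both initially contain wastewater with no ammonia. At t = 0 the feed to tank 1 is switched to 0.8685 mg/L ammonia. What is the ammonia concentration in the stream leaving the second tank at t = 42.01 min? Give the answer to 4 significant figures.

0.4558 mg/L

Species balance on tank i: dCᵢ/dt = (Cᵢ₋₁ − Cᵢ)/τᵢ with τᵢ = Vᵢ/Q.
τ₁ = 297.9/9.063 = 32.8699 min; τ₂ = 145.8/9.063 = 16.0874 min.
Solving the cascade with C₁(0)=C₂(0)=0 gives C₂(t) = C_in[1 − (τ₁ e^(−t/τ₁) − τ₂ e^(−t/τ₂))/(τ₁ − τ₂)].
At t = 42.01: e^(−t/τ₁) = 0.278575, e^(−t/τ₂) = 0.0734344.
C₂ = 0.8685·[1 − (32.8699·0.278575 − 16.0874·0.0734344)/(16.7825)] = 0.8685·0.524782 = 0.455773 mg/L.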